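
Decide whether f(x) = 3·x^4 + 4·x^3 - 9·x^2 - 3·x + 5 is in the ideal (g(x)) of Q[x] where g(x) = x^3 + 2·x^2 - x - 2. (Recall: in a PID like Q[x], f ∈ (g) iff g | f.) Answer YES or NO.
In Q[x] the ideal (g) consists of all multiples of g, so f ∈ (g) iff g | f, i.e. iff the remainder of f on division by g is 0. Divide f by g (g is monic, so eliminate the leading term of the running remainder at each step):
  leading term 3·x^4: subtract (3·x)·g(x) = 3·x^4 + 6·x^3 - 3·x^2 - 6·x, leaving -2·x^3 - 6·x^2 + 3·x + 5
  leading term -2·x^3: subtract (-2)·g(x) = -2·x^3 - 4·x^2 + 2·x + 4, leaving -2·x^2 + x + 1
The remainder r(x) = -2·x^2 + x + 1 ≠ 0 (and deg r < deg g), so g ∤ f, i.e. f ∉ (g).

Final answer: NO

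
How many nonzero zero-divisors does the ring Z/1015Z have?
Z/1015Z has 342 nonzero zero-divisors

In Z/1015Z each nonzero element is either a unit (gcd with 1015 is 1) or a zero-divisor (gcd > 1). The number of units is φ(1015): factorise 1015 = 5 · 7 · 29, so φ(1015) = (5 − 1) · (7 − 1) · (29 − 1) = 4 · 6 · 28 = 672. The nonzero elements number 1015 − 1 = 1014. Hence the nonzero zero-divisors number 1014 − 672 = 342.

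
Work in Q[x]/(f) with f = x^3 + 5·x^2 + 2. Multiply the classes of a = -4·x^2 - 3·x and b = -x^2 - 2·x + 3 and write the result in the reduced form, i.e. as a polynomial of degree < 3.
First multiply in Q[x] without reducing: a · b = 4·x^4 + 11·x^3 - 6·x^2 - 9·x. Now divide by f(x) = x^3 + 5·x^2 + 2, eliminating the leading term at each step:
  leading term 4·x^4: subtract (4·x)·f(x) = 4·x^4 + 20·x^3 + 8·x, leaving -9·x^3 - 6·x^2 - 17·x
  leading term -9·x^3: subtract (-9)·f(x) = -9·x^3 - 45·x^2 - 18, leaving 39·x^2 - 17·x + 18
The degree is now < 3, so this is the remainder. Hence a · b ≡ 39·x^2 - 17·x + 18 in Q[x]/(f).

Final answer: a · b ≡ 39·x^2 - 17·x + 18 (mod f(x))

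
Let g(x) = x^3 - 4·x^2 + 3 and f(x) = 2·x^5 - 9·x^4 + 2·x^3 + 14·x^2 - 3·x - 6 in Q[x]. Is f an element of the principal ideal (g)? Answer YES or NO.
YES

In Q[x] the ideal (g) consists of all multiples of g, so f ∈ (g) iff g | f, i.e. iff the remainder of f on division by g is 0. Divide f by g (g is monic, so eliminate the leading term of the running remainder at each step):
  leading term 2·x^5: subtract (2·x^2)·g(x) = 2·x^5 - 8·x^4 + 6·x^2, leaving -x^4 + 2·x^3 + 8·x^2 - 3·x - 6
  leading term -x^4: subtract (-x)·g(x) = -x^4 + 4·x^3 - 3·x, leaving -2·x^3 + 8·x^2 - 6
  leading term -2·x^3: subtract (-2)·g(x) = -2·x^3 + 8·x^2 - 6, leaving 0
The remainder is 0, so f(x) = g(x) · h(x) with h(x) = 2·x^2 - x - 2. Hence g | f, i.e. f ∈ (g).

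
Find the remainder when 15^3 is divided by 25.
Use repeated squaring. Binary(3) = 11. Walk through the bits of the exponent 3 left-to-right: at each bit after the leading one, square the running value, then multiply by 15 if the bit is 1 (always reducing mod 25):
  bit 1 = 1 (leading): start with 15.
  bit 2 = 1: square 15^2 = 225 ≡ 0; bit is 1, so multiply 0·15 = 0 (mod 25).
Final value: 15^3 ≡ 0 (mod 25).

Final answer: 0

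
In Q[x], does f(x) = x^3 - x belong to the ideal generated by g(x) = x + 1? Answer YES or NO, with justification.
In Q[x] the ideal (g) consists of all multiples of g, so f ∈ (g) iff g | f, i.e. iff the remainder of f on division by g is 0. Divide f by g (g is monic, so eliminate the leading term of the running remainder at each step):
  leading term x^3: subtract (x^2)·g(x) = x^3 + x^2, leaving -x^2 - x
  leading term -x^2: subtract (-x)·g(x) = -x^2 - x, leaving 0
The remainder is 0, so f(x) = g(x) · h(x) with h(x) = x^2 - x. Hence g | f, i.e. f ∈ (g).

Final answer: YES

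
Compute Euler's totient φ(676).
φ is multiplicative, with φ(p^e) = p^e − p^(e−1). Factorise 676 = 2^2 · 13^2. Then
  φ(676) = (2^2 − 2^1) · (13^2 − 13^1) = 2 · 156 = 312.

Final answer: φ(676) = 312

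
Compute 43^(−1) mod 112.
Apply the extended Euclidean algorithm to (112, 43), tracking rows (r, s, t) with s·112 + t·43 = r. Each division r_prev = q·r_cur + r_new produces the new row as (previous row) − q·(current row):
  row A: (112, 1, 0)   [1·112 + 0·43 = 112]
  row B: (43, 0, 1)   [0·112 + 1·43 = 43]
  112 = 2·43 + 26   → row C = row A − 2·row B = (26, 1, −2)   [check: 1·112 − 2·43 = 26]
  43 = 1·26 + 17   → row D = row B − 1·row C = (17, −1, 3)   [check: −1·112 + 3·43 = 17]
  26 = 1·17 + 9   → row E = row C − 1·row D = (9, 2, −5)   [check: 2·112 − 5·43 = 9]
  17 = 1·9 + 8   → row F = row D − 1·row E = (8, −3, 8)   [check: −3·112 + 8·43 = 8]
  9 = 1·8 + 1   → row G = row E − 1·row F = (1, 5, −13)   [check: 5·112 − 13·43 = 1]
  8 = 8·1 + 0   → remainder 0, stop. gcd = 1 (last nonzero row G).
The gcd is 1, so 43 is invertible mod 112. The last nonzero row gives 5·112 − 13·43 = 1, so t = −13. So 43^(−1) ≡ −13 ≡ 99 (mod 112). Verify: 43 · 99 = 4257 ≡ 1 (mod 112). ✓

Final answer: 43^(−1) ≡ 99 (mod 112)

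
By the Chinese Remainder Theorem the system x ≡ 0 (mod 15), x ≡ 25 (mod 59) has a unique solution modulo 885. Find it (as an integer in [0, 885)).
x ≡ 615 (mod 885); the representative in [0, 885) is 615

The moduli 15, 59 are pairwise coprime, so by the CRT there is a unique solution mod 15·59 = 885.
Solve by successive substitution. Start with x ≡ 0 (mod 15).
  Combine with x ≡ 25 (mod 59): write x = 15·t and require 15·t ≡ 25 (mod 59). Since 15^(−1) ≡ 4 (mod 59), t ≡ 4·25 ≡ 41 (mod 59). So x ≡ 15·41 = 615 (mod 885).
Unique solution in [0, 885): x = 615.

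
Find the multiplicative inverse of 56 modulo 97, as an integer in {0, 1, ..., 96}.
Apply the extended Euclidean algorithm to (97, 56), tracking rows (r, s, t) with s·97 + t·56 = r. Each division r_prev = q·r_cur + r_new produces the new row as (previous row) − q·(current row):
  row A: (97, 1, 0)   [1·97 + 0·56 = 97]
  row B: (56, 0, 1)   [0·97 + 1·56 = 56]
  97 = 1·56 + 41   → row C = row A − 1·row B = (41, 1, −1)   [check: 1·97 − 1·56 = 41]
  56 = 1·41 + 15   → row D = row B − 1·row C = (15, −1, 2)   [check: −1·97 + 2·56 = 15]
  41 = 2·15 + 11   → row E = row C − 2·row D = (11, 3, −5)   [check: 3·97 − 5·56 = 11]
  15 = 1·11 + 4   → row F = row D − 1·row E = (4, −4, 7)   [check: −4·97 + 7·56 = 4]
  11 = 2·4 + 3   → row G = row E − 2·row F = (3, 11, −19)   [check: 11·97 − 19·56 = 3]
  4 = 1·3 + 1   → row H = row F − 1·row G = (1, −15, 26)   [check: −15·97 + 26·56 = 1]
  3 = 3·1 + 0   → remainder 0, stop. gcd = 1 (last nonzero row H).
The gcd is 1, so 56 is invertible mod 97. The last nonzero row gives −15·97 + 26·56 = 1, so t = 26. So 56^(−1) ≡ 26 (mod 97). Verify: 56 · 26 = 1456 ≡ 1 (mod 97). ✓

Final answer: 56^(−1) ≡ 26 (mod 97)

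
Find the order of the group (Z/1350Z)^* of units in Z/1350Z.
(Z/1350Z)^* consists of the classes a with gcd(a, 1350) = 1, so its order is φ(1350). φ is multiplicative, with φ(p^e) = p^e − p^(e−1). Factorise 1350 = 2 · 3^3 · 5^2. Then
  φ(1350) = (2 − 1) · (3^3 − 3^2) · (5^2 − 5^1) = 1 · 18 · 20 = 360.
Thus |(Z/1350Z)^*| = 360.

Final answer: |(Z/1350Z)^*| = 360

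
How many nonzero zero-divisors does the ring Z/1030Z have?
In Z/1030Z each nonzero element is either a unit (gcd with 1030 is 1) or a zero-divisor (gcd > 1). The number of units is φ(1030): factorise 1030 = 2 · 5 · 103, so φ(1030) = (2 − 1) · (5 − 1) · (103 − 1) = 1 · 4 · 102 = 408. The nonzero elements number 1030 − 1 = 1029. Hence the nonzero zero-divisors number 1029 − 408 = 621.

Final answer: Z/1030Z has 621 nonzero zero-divisors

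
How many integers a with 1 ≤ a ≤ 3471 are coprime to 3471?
2112

The number of a ∈ {1, ..., 3471} with gcd(a, 3471) = 1 is by definition Euler's totient φ(3471). φ is multiplicative, with φ(p^e) = p^e − p^(e−1). Factorise 3471 = 3 · 13 · 89. Then
  φ(3471) = (3 − 1) · (13 − 1) · (89 − 1) = 2 · 12 · 88 = 2112.
So there are 2112 such integers.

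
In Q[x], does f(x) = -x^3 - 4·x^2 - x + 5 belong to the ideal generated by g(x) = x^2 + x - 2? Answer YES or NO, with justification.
NO

In Q[x] the ideal (g) consists of all multiples of g, so f ∈ (g) iff g | f, i.e. iff the remainder of f on division by g is 0. Divide f by g (g is monic, so eliminate the leading term of the running remainder at each step):
  leading term -x^3: subtract (-x)·g(x) = -x^3 - x^2 + 2·x, leaving -3·x^2 - 3·x + 5
  leading term -3·x^2: subtract (-3)·g(x) = -3·x^2 - 3·x + 6, leaving -1
The remainder r(x) = -1 ≠ 0 (and deg r < deg g), so g ∤ f, i.e. f ∉ (g).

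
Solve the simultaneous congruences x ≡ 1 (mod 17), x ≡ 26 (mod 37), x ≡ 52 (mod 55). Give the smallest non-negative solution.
x ≡ 25297 (mod 34595); the representative in [0, 34595) is 25297

The moduli 17, 37, 55 are pairwise coprime, so by the CRT there is a unique solution mod 17·37·55 = 34595.
Solve by successive substitution. Start with x ≡ 1 (mod 17).
  Combine with x ≡ 26 (mod 37): write x = 1 + 17·t and require 1 + 17·t ≡ 26 (mod 37), i.e. 17·t ≡ 26 − 1 ≡ 25 (mod 37). Since 17^(−1) ≡ 24 (mod 37), t ≡ 24·25 ≡ 8 (mod 37). So x ≡ 1 + 17·8 = 137 (mod 629).
  Combine with x ≡ 52 (mod 55): write x = 137 + 629·t and require 137 + 629·t ≡ 52 (mod 55), i.e. 629·t ≡ 52 − 137 ≡ 25 (mod 55). Since 629^(−1) ≡ 39 (mod 55) (629 ≡ 24 (mod 55)), t ≡ 39·25 ≡ 40 (mod 55). So x ≡ 137 + 629·40 = 25297 (mod 34595).
Unique solution in [0, 34595): x = 25297.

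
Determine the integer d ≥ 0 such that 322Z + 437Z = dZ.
In the PID Z, (a, b) is generated by gcd(a, b). Compute gcd(437, 322) with the extended Euclidean algorithm, tracking rows (r, s, t) with s·437 + t·322 = r:
  row A: (437, 1, 0)   [1·437 + 0·322 = 437]
  row B: (322, 0, 1)   [0·437 + 1·322 = 322]
  437 = 1·322 + 115   → row C = row A − 1·row B = (115, 1, −1)   [check: 1·437 − 1·322 = 115]
  322 = 2·115 + 92   → row D = row B − 2·row C = (92, −2, 3)   [check: −2·437 + 3·322 = 92]
  115 = 1·92 + 23   → row E = row C − 1·row D = (23, 3, −4)   [check: 3·437 − 4·322 = 23]
  92 = 4·23 + 0   → remainder 0, stop. gcd = 23 (last nonzero row E).
So gcd(322, 437) = 23, with Bézout identity 3·437 − 4·322 = 23. Containment (⊇): the Bézout identity exhibits 23 as an element of (322, 437), giving (23) ⊆ (322, 437). Containment (⊆): since 23 | 322 and 23 | 437 (322 = 23·14, 437 = 23·19), every Z-linear combination of 322 and 437 is divisible by 23, so (322, 437) ⊆ (23). Therefore (322, 437) = (23), d = 23.

Final answer: (322, 437) = (23); d = 23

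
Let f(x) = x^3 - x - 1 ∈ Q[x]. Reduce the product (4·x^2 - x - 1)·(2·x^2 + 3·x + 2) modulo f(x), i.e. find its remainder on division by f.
a · b ≡ 11·x^2 + 13·x + 8 (mod f(x))

First multiply in Q[x] without reducing: a · b = 8·x^4 + 10·x^3 + 3·x^2 - 5·x - 2. Now divide by f(x) = x^3 - x - 1, eliminating the leading term at each step:
  leading term 8·x^4: subtract (8·x)·f(x) = 8·x^4 - 8·x^2 - 8·x, leaving 10·x^3 + 11·x^2 + 3·x - 2
  leading term 10·x^3: subtract (10)·f(x) = 10·x^3 - 10·x - 10, leaving 11·x^2 + 13·x + 8
The degree is now < 3, so this is the remainder. Hence a · b ≡ 11·x^2 + 13·x + 8 in Q[x]/(f).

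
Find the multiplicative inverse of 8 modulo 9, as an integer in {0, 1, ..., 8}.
Apply the extended Euclidean algorithm to (9, 8), tracking rows (r, s, t) with s·9 + t·8 = r. Each division r_prev = q·r_cur + r_new produces the new row as (previous row) − q·(current row):
  row A: (9, 1, 0)   [1·9 + 0·8 = 9]
  row B: (8, 0, 1)   [0·9 + 1·8 = 8]
  9 = 1·8 + 1   → row C = row A − 1·row B = (1, 1, −1)   [check: 1·9 − 1·8 = 1]
  8 = 8·1 + 0   → remainder 0, stop. gcd = 1 (last nonzero row C).
The gcd is 1, so 8 is invertible mod 9. The last nonzero row gives 1·9 − 1·8 = 1, so t = −1. So 8^(−1) ≡ −1 ≡ 8 (mod 9). Verify: 8 · 8 = 64 ≡ 1 (mod 9). ✓

Final answer: 8^(−1) ≡ 8 (mod 9)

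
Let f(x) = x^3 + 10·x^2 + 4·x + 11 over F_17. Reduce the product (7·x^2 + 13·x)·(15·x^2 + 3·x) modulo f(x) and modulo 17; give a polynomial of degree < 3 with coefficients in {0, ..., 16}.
a · b ≡ 3·x^2 + 5·x + 11 (mod f(x))

Multiply as integer polynomials: a · b = 105·x^4 + 216·x^3 + 39·x^2. Reducing coefficients mod 17: a · b ≡ 3·x^4 + 12·x^3 + 5·x^2. Now divide by f(x) = x^3 + 10·x^2 + 4·x + 11 in F_17[x], eliminating the leading term at each step:
  leading term 3·x^4: subtract (3·x)·f(x) = 3·x^4 + 13·x^3 + 12·x^2 + 16·x, leaving 16·x^3 + 10·x^2 + x (coefficients mod 17)
  leading term 16·x^3: subtract (16)·f(x) = 16·x^3 + 7·x^2 + 13·x + 6, leaving 3·x^2 + 5·x + 11 (coefficients mod 17)
The degree is now < 3, so this is the remainder. Hence a · b ≡ 3·x^2 + 5·x + 11 in F_17[x]/(f).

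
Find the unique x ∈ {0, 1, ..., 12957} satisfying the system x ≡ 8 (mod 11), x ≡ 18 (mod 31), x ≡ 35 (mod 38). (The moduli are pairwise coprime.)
The moduli 11, 31, 38 are pairwise coprime, so by the CRT there is a unique solution mod 11·31·38 = 12958.
Solve by successive substitution. Start with x ≡ 8 (mod 11).
  Combine with x ≡ 18 (mod 31): write x = 8 + 11·t and require 8 + 11·t ≡ 18 (mod 31), i.e. 11·t ≡ 18 − 8 ≡ 10 (mod 31). Since 11^(−1) ≡ 17 (mod 31), t ≡ 17·10 ≡ 15 (mod 31). So x ≡ 8 + 11·15 = 173 (mod 341).
  Combine with x ≡ 35 (mod 38): write x = 173 + 341·t and require 173 + 341·t ≡ 35 (mod 38), i.e. 341·t ≡ 35 − 173 ≡ 14 (mod 38). Since 341^(−1) ≡ 37 (mod 38) (341 ≡ 37 (mod 38)), t ≡ 37·14 ≡ 24 (mod 38). So x ≡ 173 + 341·24 = 8357 (mod 12958).
Unique solution in [0, 12958): x = 8357.

Final answer: x ≡ 8357 (mod 12958); the representative in [0, 12958) is 8357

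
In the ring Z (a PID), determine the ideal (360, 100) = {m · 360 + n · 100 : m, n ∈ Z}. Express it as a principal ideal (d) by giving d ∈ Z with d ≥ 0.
(360, 100) = (20); d = 20

In the PID Z, (a, b) is generated by gcd(a, b). Compute gcd(360, 100) with the extended Euclidean algorithm, tracking rows (r, s, t) with s·360 + t·100 = r:
  row A: (360, 1, 0)   [1·360 + 0·100 = 360]
  row B: (100, 0, 1)   [0·360 + 1·100 = 100]
  360 = 3·100 + 60   → row C = row A − 3·row B = (60, 1, −3)   [check: 1·360 − 3·100 = 60]
  100 = 1·60 + 40   → row D = row B − 1·row C = (40, −1, 4)   [check: −1·360 + 4·100 = 40]
  60 = 1·40 + 20   → row E = row C − 1·row D = (20, 2, −7)   [check: 2·360 − 7·100 = 20]
  40 = 2·20 + 0   → remainder 0, stop. gcd = 20 (last nonzero row E).
So gcd(360, 100) = 20, with Bézout identity 2·360 − 7·100 = 20. Containment (⊇): the Bézout identity exhibits 20 as an element of (360, 100), giving (20) ⊆ (360, 100). Containment (⊆): since 20 | 360 and 20 | 100 (360 = 20·18, 100 = 20·5), every Z-linear combination of 360 and 100 is divisible by 20, so (360, 100) ⊆ (20). Therefore (360, 100) = (20), d = 20.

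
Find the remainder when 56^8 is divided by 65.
Use repeated squaring. Binary(8) = 1000. Walk through the bits of the exponent 8 left-to-right: at each bit after the leading one, square the running value, then multiply by 56 if the bit is 1 (always reducing mod 65):
  bit 1 = 1 (leading): start with 56.
  bit 2 = 0: square 56^2 = 3136 ≡ 16 (mod 65).
  bit 3 = 0: square 16^2 = 256 ≡ 61 (mod 65).
  bit 4 = 0: square 61^2 = 3721 ≡ 16 (mod 65).
Final value: 56^8 ≡ 16 (mod 65).

Final answer: 16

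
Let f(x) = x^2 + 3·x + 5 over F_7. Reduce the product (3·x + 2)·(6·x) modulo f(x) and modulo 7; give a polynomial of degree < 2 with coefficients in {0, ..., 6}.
a · b ≡ 1 (mod f(x))

Multiply as integer polynomials: a · b = 18·x^2 + 12·x. Reducing coefficients mod 7: a · b ≡ 4·x^2 + 5·x. Now divide by f(x) = x^2 + 3·x + 5 in F_7[x], eliminating the leading term at each step:
  leading term 4·x^2: subtract (4)·f(x) = 4·x^2 + 5·x + 6, leaving 1 (coefficients mod 7)
The degree is now < 2, so this is the remainder. Hence a · b ≡ 1 in F_7[x]/(f).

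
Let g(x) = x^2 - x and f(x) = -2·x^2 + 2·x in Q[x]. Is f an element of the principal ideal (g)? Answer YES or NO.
In Q[x] the ideal (g) consists of all multiples of g, so f ∈ (g) iff g | f, i.e. iff the remainder of f on division by g is 0. Divide f by g (g is monic, so eliminate the leading term of the running remainder at each step):
  leading term -2·x^2: subtract (-2)·g(x) = -2·x^2 + 2·x, leaving 0
The remainder is 0, so f(x) = g(x) · h(x) with h(x) = -2. Hence g | f, i.e. f ∈ (g).

Final answer: YES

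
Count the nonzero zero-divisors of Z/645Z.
Z/645Z has 308 nonzero zero-divisors

In Z/645Z each nonzero element is either a unit (gcd with 645 is 1) or a zero-divisor (gcd > 1). The number of units is φ(645): factorise 645 = 3 · 5 · 43, so φ(645) = (3 − 1) · (5 − 1) · (43 − 1) = 2 · 4 · 42 = 336. The nonzero elements number 645 − 1 = 644. Hence the nonzero zero-divisors number 644 − 336 = 308.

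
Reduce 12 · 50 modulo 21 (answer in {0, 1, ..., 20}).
12

Reduce the factors first: 50 ≡ 8 (mod 21), so 12 · 50 ≡ 12 · 8 (mod 21). 12 · 8 = 96. Dividing by 21: 96 = 4·21 + 12. So (12 · 50) mod 21 = 12.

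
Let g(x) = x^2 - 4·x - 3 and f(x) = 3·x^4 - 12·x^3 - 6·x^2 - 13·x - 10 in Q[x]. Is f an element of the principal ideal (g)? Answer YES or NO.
NO

In Q[x] the ideal (g) consists of all multiples of g, so f ∈ (g) iff g | f, i.e. iff the remainder of f on division by g is 0. Divide f by g (g is monic, so eliminate the leading term of the running remainder at each step):
  leading term 3·x^4: subtract (3·x^2)·g(x) = 3·x^4 - 12·x^3 - 9·x^2, leaving 3·x^2 - 13·x - 10
  leading term 3·x^2: subtract (3)·g(x) = 3·x^2 - 12·x - 9, leaving -x - 1
The remainder r(x) = -x - 1 ≠ 0 (and deg r < deg g), so g ∤ f, i.e. f ∉ (g).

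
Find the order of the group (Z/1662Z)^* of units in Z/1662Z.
|(Z/1662Z)^*| = 552

(Z/1662Z)^* consists of the classes a with gcd(a, 1662) = 1, so its order is φ(1662). φ is multiplicative, with φ(p^e) = p^e − p^(e−1). Factorise 1662 = 2 · 3 · 277. Then
  φ(1662) = (2 − 1) · (3 − 1) · (277 − 1) = 1 · 2 · 276 = 552.
Thus |(Z/1662Z)^*| = 552.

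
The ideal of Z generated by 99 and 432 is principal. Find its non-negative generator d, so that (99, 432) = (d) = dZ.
(99, 432) = (9); d = 9

In the PID Z, (a, b) is generated by gcd(a, b). Compute gcd(432, 99) with the extended Euclidean algorithm, tracking rows (r, s, t) with s·432 + t·99 = r:
  row A: (432, 1, 0)   [1·432 + 0·99 = 432]
  row B: (99, 0, 1)   [0·432 + 1·99 = 99]
  432 = 4·99 + 36   → row C = row A − 4·row B = (36, 1, −4)   [check: 1·432 − 4·99 = 36]
  99 = 2·36 + 27   → row D = row B − 2·row C = (27, −2, 9)   [check: −2·432 + 9·99 = 27]
  36 = 1·27 + 9   → row E = row C − 1·row D = (9, 3, −13)   [check: 3·432 − 13·99 = 9]
  27 = 3·9 + 0   → remainder 0, stop. gcd = 9 (last nonzero row E).
So gcd(99, 432) = 9, with Bézout identity 3·432 − 13·99 = 9. Containment (⊇): the Bézout identity exhibits 9 as an element of (99, 432), giving (9) ⊆ (99, 432). Containment (⊆): since 9 | 99 and 9 | 432 (99 = 9·11, 432 = 9·48), every Z-linear combination of 99 and 432 is divisible by 9, so (99, 432) ⊆ (9). Therefore (99, 432) = (9), d = 9.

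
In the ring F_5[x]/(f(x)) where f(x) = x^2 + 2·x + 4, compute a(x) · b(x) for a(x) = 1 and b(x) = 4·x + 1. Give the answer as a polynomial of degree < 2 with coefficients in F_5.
a · b ≡ 4·x + 1 (mod f(x))

Multiply as integer polynomials: a · b = 4·x + 1. Reducing coefficients mod 5: a · b ≡ 4·x + 1. This already has degree < 2, so no reduction by f is needed. Hence a · b ≡ 4·x + 1 in F_5[x]/(f).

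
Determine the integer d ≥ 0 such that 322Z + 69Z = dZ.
In the PID Z, (a, b) is generated by gcd(a, b). Compute gcd(322, 69) with the extended Euclidean algorithm, tracking rows (r, s, t) with s·322 + t·69 = r:
  row A: (322, 1, 0)   [1·322 + 0·69 = 322]
  row B: (69, 0, 1)   [0·322 + 1·69 = 69]
  322 = 4·69 + 46   → row C = row A − 4·row B = (46, 1, −4)   [check: 1·322 − 4·69 = 46]
  69 = 1·46 + 23   → row D = row B − 1·row C = (23, −1, 5)   [check: −1·322 + 5·69 = 23]
  46 = 2·23 + 0   → remainder 0, stop. gcd = 23 (last nonzero row D).
So gcd(322, 69) = 23, with Bézout identity −1·322 + 5·69 = 23. Containment (⊇): the Bézout identity exhibits 23 as an element of (322, 69), giving (23) ⊆ (322, 69). Containment (⊆): since 23 | 322 and 23 | 69 (322 = 23·14, 69 = 23·3), every Z-linear combination of 322 and 69 is divisible by 23, so (322, 69) ⊆ (23). Therefore (322, 69) = (23), d = 23.

Final answer: (322, 69) = (23); d = 23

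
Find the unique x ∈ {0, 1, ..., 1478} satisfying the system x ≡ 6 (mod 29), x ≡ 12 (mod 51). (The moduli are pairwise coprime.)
The moduli 29, 51 are pairwise coprime, so by the CRT there is a unique solution mod 29·51 = 1479.
Solve by successive substitution. Start with x ≡ 6 (mod 29).
  Combine with x ≡ 12 (mod 51): write x = 6 + 29·t and require 6 + 29·t ≡ 12 (mod 51), i.e. 29·t ≡ 12 − 6 ≡ 6 (mod 51). Since 29^(−1) ≡ 44 (mod 51), t ≡ 44·6 ≡ 9 (mod 51). So x ≡ 6 + 29·9 = 267 (mod 1479).
Unique solution in [0, 1479): x = 267.

Final answer: x ≡ 267 (mod 1479); the representative in [0, 1479) is 267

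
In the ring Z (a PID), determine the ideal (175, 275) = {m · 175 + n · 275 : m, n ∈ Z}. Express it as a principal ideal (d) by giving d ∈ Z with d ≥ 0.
(175, 275) = (25); d = 25

In the PID Z, (a, b) is generated by gcd(a, b). Compute gcd(275, 175) with the extended Euclidean algorithm, tracking rows (r, s, t) with s·275 + t·175 = r:
  row A: (275, 1, 0)   [1·275 + 0·175 = 275]
  row B: (175, 0, 1)   [0·275 + 1·175 = 175]
  275 = 1·175 + 100   → row C = row A − 1·row B = (100, 1, −1)   [check: 1·275 − 1·175 = 100]
  175 = 1·100 + 75   → row D = row B − 1·row C = (75, −1, 2)   [check: −1·275 + 2·175 = 75]
  100 = 1·75 + 25   → row E = row C − 1·row D = (25, 2, −3)   [check: 2·275 − 3·175 = 25]
  75 = 3·25 + 0   → remainder 0, stop. gcd = 25 (last nonzero row E).
So gcd(175, 275) = 25, with Bézout identity 2·275 − 3·175 = 25. Containment (⊇): the Bézout identity exhibits 25 as an element of (175, 275), giving (25) ⊆ (175, 275). Containment (⊆): since 25 | 175 and 25 | 275 (175 = 25·7, 275 = 25·11), every Z-linear combination of 175 and 275 is divisible by 25, so (175, 275) ⊆ (25). Therefore (175, 275) = (25), d = 25.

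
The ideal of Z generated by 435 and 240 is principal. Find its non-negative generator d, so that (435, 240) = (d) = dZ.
In the PID Z, (a, b) is generated by gcd(a, b). Compute gcd(435, 240) with the extended Euclidean algorithm, tracking rows (r, s, t) with s·435 + t·240 = r:
  row A: (435, 1, 0)   [1·435 + 0·240 = 435]
  row B: (240, 0, 1)   [0·435 + 1·240 = 240]
  435 = 1·240 + 195   → row C = row A − 1·row B = (195, 1, −1)   [check: 1·435 − 1·240 = 195]
  240 = 1·195 + 45   → row D = row B − 1·row C = (45, −1, 2)   [check: −1·435 + 2·240 = 45]
  195 = 4·45 + 15   → row E = row C − 4·row D = (15, 5, −9)   [check: 5·435 − 9·240 = 15]
  45 = 3·15 + 0   → remainder 0, stop. gcd = 15 (last nonzero row E).
So gcd(435, 240) = 15, with Bézout identity 5·435 − 9·240 = 15. Containment (⊇): the Bézout identity exhibits 15 as an element of (435, 240), giving (15) ⊆ (435, 240). Containment (⊆): since 15 | 435 and 15 | 240 (435 = 15·29, 240 = 15·16), every Z-linear combination of 435 and 240 is divisible by 15, so (435, 240) ⊆ (15). Therefore (435, 240) = (15), d = 15.

Final answer: (435, 240) = (15); d = 15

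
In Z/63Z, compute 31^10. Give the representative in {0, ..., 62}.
4

Use repeated squaring. Binary(10) = 1010. Walk through the bits of the exponent 10 left-to-right: at each bit after the leading one, square the running value, then multiply by 31 if the bit is 1 (always reducing mod 63):
  bit 1 = 1 (leading): start with 31.
  bit 2 = 0: square 31^2 = 961 ≡ 16 (mod 63).
  bit 3 = 1: square 16^2 = 256 ≡ 4; bit is 1, so multiply 4·31 = 124 ≡ 61 (mod 63).
  bit 4 = 0: square 61^2 = 3721 ≡ 4 (mod 63).
Final value: 31^10 ≡ 4 (mod 63).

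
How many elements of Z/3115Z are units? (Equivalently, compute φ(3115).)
Z/3115Z has φ(3115) = 2112 units

An element a ∈ Z/3115Z is a unit iff gcd(a, 3115) = 1, so the number of units is φ(3115). φ is multiplicative, with φ(p^e) = p^e − p^(e−1). Factorise 3115 = 5 · 7 · 89. Then
  φ(3115) = (5 − 1) · (7 − 1) · (89 − 1) = 4 · 6 · 88 = 2112.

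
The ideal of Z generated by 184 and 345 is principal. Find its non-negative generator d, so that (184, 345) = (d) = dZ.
In the PID Z, (a, b) is generated by gcd(a, b). Compute gcd(345, 184) with the extended Euclidean algorithm, tracking rows (r, s, t) with s·345 + t·184 = r:
  row A: (345, 1, 0)   [1·345 + 0·184 = 345]
  row B: (184, 0, 1)   [0·345 + 1·184 = 184]
  345 = 1·184 + 161   → row C = row A − 1·row B = (161, 1, −1)   [check: 1·345 − 1·184 = 161]
  184 = 1·161 + 23   → row D = row B − 1·row C = (23, −1, 2)   [check: −1·345 + 2·184 = 23]
  161 = 7·23 + 0   → remainder 0, stop. gcd = 23 (last nonzero row D).
So gcd(184, 345) = 23, with Bézout identity −1·345 + 2·184 = 23. Containment (⊇): the Bézout identity exhibits 23 as an element of (184, 345), giving (23) ⊆ (184, 345). Containment (⊆): since 23 | 184 and 23 | 345 (184 = 23·8, 345 = 23·15), every Z-linear combination of 184 and 345 is divisible by 23, so (184, 345) ⊆ (23). Therefore (184, 345) = (23), d = 23.

Final answer: (184, 345) = (23); d = 23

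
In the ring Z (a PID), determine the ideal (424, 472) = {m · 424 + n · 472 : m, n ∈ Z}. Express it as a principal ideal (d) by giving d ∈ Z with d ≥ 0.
In the PID Z, (a, b) is generated by gcd(a, b). Compute gcd(472, 424) with the extended Euclidean algorithm, tracking rows (r, s, t) with s·472 + t·424 = r:
  row A: (472, 1, 0)   [1·472 + 0·424 = 472]
  row B: (424, 0, 1)   [0·472 + 1·424 = 424]
  472 = 1·424 + 48   → row C = row A − 1·row B = (48, 1, −1)   [check: 1·472 − 1·424 = 48]
  424 = 8·48 + 40   → row D = row B − 8·row C = (40, −8, 9)   [check: −8·472 + 9·424 = 40]
  48 = 1·40 + 8   → row E = row C − 1·row D = (8, 9, −10)   [check: 9·472 − 10·424 = 8]
  40 = 5·8 + 0   → remainder 0, stop. gcd = 8 (last nonzero row E).
So gcd(424, 472) = 8, with Bézout identity 9·472 − 10·424 = 8. Containment (⊇): the Bézout identity exhibits 8 as an element of (424, 472), giving (8) ⊆ (424, 472). Containment (⊆): since 8 | 424 and 8 | 472 (424 = 8·53, 472 = 8·59), every Z-linear combination of 424 and 472 is divisible by 8, so (424, 472) ⊆ (8). Therefore (424, 472) = (8), d = 8.

Final answer: (424, 472) = (8); d = 8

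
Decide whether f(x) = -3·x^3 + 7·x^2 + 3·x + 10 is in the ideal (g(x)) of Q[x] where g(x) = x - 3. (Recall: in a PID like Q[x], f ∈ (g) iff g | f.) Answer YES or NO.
NO

In Q[x] the ideal (g) consists of all multiples of g, so f ∈ (g) iff g | f, i.e. iff the remainder of f on division by g is 0. Divide f by g (g is monic, so eliminate the leading term of the running remainder at each step):
  leading term -3·x^3: subtract (-3·x^2)·g(x) = -3·x^3 + 9·x^2, leaving -2·x^2 + 3·x + 10
  leading term -2·x^2: subtract (-2·x)·g(x) = -2·x^2 + 6·x, leaving 10 - 3·x
  leading term -3·x: subtract (-3)·g(x) = 9 - 3·x, leaving 1
The remainder r(x) = 1 ≠ 0 (and deg r < deg g), so g ∤ f, i.e. f ∉ (g).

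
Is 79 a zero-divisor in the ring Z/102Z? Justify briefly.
NO

gcd(79, 102) = 1, so 79 is a unit in Z/102Z (it has a multiplicative inverse). A unit cannot be a zero-divisor: if 79·b ≡ 0 then multiplying both sides by 79^(−1) gives b ≡ 0. So 79 is not a zero-divisor.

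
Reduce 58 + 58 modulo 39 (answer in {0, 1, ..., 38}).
Reduce the summands first: 58 ≡ 19, 58 ≡ 19 (mod 39), so 58 + 58 ≡ 19 + 19 (mod 39). 19 + 19 = 38; 38 = 0·39 + 38, so (58 + 58) mod 39 = 38.

Final answer: 38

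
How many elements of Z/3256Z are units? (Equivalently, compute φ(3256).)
Z/3256Z has φ(3256) = 1440 units

An element a ∈ Z/3256Z is a unit iff gcd(a, 3256) = 1, so the number of units is φ(3256). φ is multiplicative, with φ(p^e) = p^e − p^(e−1). Factorise 3256 = 2^3 · 11 · 37. Then
  φ(3256) = (2^3 − 2^2) · (11 − 1) · (37 − 1) = 4 · 10 · 36 = 1440.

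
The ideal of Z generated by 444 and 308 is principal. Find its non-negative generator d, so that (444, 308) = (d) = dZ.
(444, 308) = (4); d = 4

In the PID Z, (a, b) is generated by gcd(a, b). Compute gcd(444, 308) with the extended Euclidean algorithm, tracking rows (r, s, t) with s·444 + t·308 = r:
  row A: (444, 1, 0)   [1·444 + 0·308 = 444]
  row B: (308, 0, 1)   [0·444 + 1·308 = 308]
  444 = 1·308 + 136   → row C = row A − 1·row B = (136, 1, −1)   [check: 1·444 − 1·308 = 136]
  308 = 2·136 + 36   → row D = row B − 2·row C = (36, −2, 3)   [check: −2·444 + 3·308 = 36]
  136 = 3·36 + 28   → row E = row C − 3·row D = (28, 7, −10)   [check: 7·444 − 10·308 = 28]
  36 = 1·28 + 8   → row F = row D − 1·row E = (8, −9, 13)   [check: −9·444 + 13·308 = 8]
  28 = 3·8 + 4   → row G = row E − 3·row F = (4, 34, −49)   [check: 34·444 − 49·308 = 4]
  8 = 2·4 + 0   → remainder 0, stop. gcd = 4 (last nonzero row G).
So gcd(444, 308) = 4, with Bézout identity 34·444 − 49·308 = 4. Containment (⊇): the Bézout identity exhibits 4 as an element of (444, 308), giving (4) ⊆ (444, 308). Containment (⊆): since 4 | 444 and 4 | 308 (444 = 4·111, 308 = 4·77), every Z-linear combination of 444 and 308 is divisible by 4, so (444, 308) ⊆ (4). Therefore (444, 308) = (4), d = 4.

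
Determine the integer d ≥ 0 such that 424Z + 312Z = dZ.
(424, 312) = (8); d = 8

In the PID Z, (a, b) is generated by gcd(a, b). Compute gcd(424, 312) with the extended Euclidean algorithm, tracking rows (r, s, t) with s·424 + t·312 = r:
  row A: (424, 1, 0)   [1·424 + 0·312 = 424]
  row B: (312, 0, 1)   [0·424 + 1·312 = 312]
  424 = 1·312 + 112   → row C = row A − 1·row B = (112, 1, −1)   [check: 1·424 − 1·312 = 112]
  312 = 2·112 + 88   → row D = row B − 2·row C = (88, −2, 3)   [check: −2·424 + 3·312 = 88]
  112 = 1·88 + 24   → row E = row C − 1·row D = (24, 3, −4)   [check: 3·424 − 4·312 = 24]
  88 = 3·24 + 16   → row F = row D − 3·row E = (16, −11, 15)   [check: −11·424 + 15·312 = 16]
  24 = 1·16 + 8   → row G = row E − 1·row F = (8, 14, −19)   [check: 14·424 − 19·312 = 8]
  16 = 2·8 + 0   → remainder 0, stop. gcd = 8 (last nonzero row G).
So gcd(424, 312) = 8, with Bézout identity 14·424 − 19·312 = 8. Containment (⊇): the Bézout identity exhibits 8 as an element of (424, 312), giving (8) ⊆ (424, 312). Containment (⊆): since 8 | 424 and 8 | 312 (424 = 8·53, 312 = 8·39), every Z-linear combination of 424 and 312 is divisible by 8, so (424, 312) ⊆ (8). Therefore (424, 312) = (8), d = 8.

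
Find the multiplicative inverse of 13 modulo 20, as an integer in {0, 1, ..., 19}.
13^(−1) ≡ 17 (mod 20)

Apply the extended Euclidean algorithm to (20, 13), tracking rows (r, s, t) with s·20 + t·13 = r. Each division r_prev = q·r_cur + r_new produces the new row as (previous row) − q·(current row):
  row A: (20, 1, 0)   [1·20 + 0·13 = 20]
  row B: (13, 0, 1)   [0·20 + 1·13 = 13]
  20 = 1·13 + 7   → row C = row A − 1·row B = (7, 1, −1)   [check: 1·20 − 1·13 = 7]
  13 = 1·7 + 6   → row D = row B − 1·row C = (6, −1, 2)   [check: −1·20 + 2·13 = 6]
  7 = 1·6 + 1   → row E = row C − 1·row D = (1, 2, −3)   [check: 2·20 − 3·13 = 1]
  6 = 6·1 + 0   → remainder 0, stop. gcd = 1 (last nonzero row E).
The gcd is 1, so 13 is invertible mod 20. The last nonzero row gives 2·20 − 3·13 = 1, so t = −3. So 13^(−1) ≡ −3 ≡ 17 (mod 20). Verify: 13 · 17 = 221 ≡ 1 (mod 20). ✓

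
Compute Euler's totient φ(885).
φ is multiplicative, with φ(p^e) = p^e − p^(e−1). Factorise 885 = 3 · 5 · 59. Then
  φ(885) = (3 − 1) · (5 − 1) · (59 − 1) = 2 · 4 · 58 = 464.

Final answer: φ(885) = 464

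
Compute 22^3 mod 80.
Use repeated squaring. Binary(3) = 11. Walk through the bits of the exponent 3 left-to-right: at each bit after the leading one, square the running value, then multiply by 22 if the bit is 1 (always reducing mod 80):
  bit 1 = 1 (leading): start with 22.
  bit 2 = 1: square 22^2 = 484 ≡ 4; bit is 1, so multiply 4·22 = 88 ≡ 8 (mod 80).
Final value: 22^3 ≡ 8 (mod 80).

Final answer: 8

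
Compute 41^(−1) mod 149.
Apply the extended Euclidean algorithm to (149, 41), tracking rows (r, s, t) with s·149 + t·41 = r. Each division r_prev = q·r_cur + r_new produces the new row as (previous row) − q·(current row):
  row A: (149, 1, 0)   [1·149 + 0·41 = 149]
  row B: (41, 0, 1)   [0·149 + 1·41 = 41]
  149 = 3·41 + 26   → row C = row A − 3·row B = (26, 1, −3)   [check: 1·149 − 3·41 = 26]
  41 = 1·26 + 15   → row D = row B − 1·row C = (15, −1, 4)   [check: −1·149 + 4·41 = 15]
  26 = 1·15 + 11   → row E = row C − 1·row D = (11, 2, −7)   [check: 2·149 − 7·41 = 11]
  15 = 1·11 + 4   → row F = row D − 1·row E = (4, −3, 11)   [check: −3·149 + 11·41 = 4]
  11 = 2·4 + 3   → row G = row E − 2·row F = (3, 8, −29)   [check: 8·149 − 29·41 = 3]
  4 = 1·3 + 1   → row H = row F − 1·row G = (1, −11, 40)   [check: −11·149 + 40·41 = 1]
  3 = 3·1 + 0   → remainder 0, stop. gcd = 1 (last nonzero row H).
The gcd is 1, so 41 is invertible mod 149. The last nonzero row gives −11·149 + 40·41 = 1, so t = 40. So 41^(−1) ≡ 40 (mod 149). Verify: 41 · 40 = 1640 ≡ 1 (mod 149). ✓

Final answer: 41^(−1) ≡ 40 (mod 149)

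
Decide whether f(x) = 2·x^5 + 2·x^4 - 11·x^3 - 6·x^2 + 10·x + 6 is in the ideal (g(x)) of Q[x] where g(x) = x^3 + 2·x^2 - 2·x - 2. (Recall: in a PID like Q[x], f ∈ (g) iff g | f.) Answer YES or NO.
In Q[x] the ideal (g) consists of all multiples of g, so f ∈ (g) iff g | f, i.e. iff the remainder of f on division by g is 0. Divide f by g (g is monic, so eliminate the leading term of the running remainder at each step):
  leading term 2·x^5: subtract (2·x^2)·g(x) = 2·x^5 + 4·x^4 - 4·x^3 - 4·x^2, leaving -2·x^4 - 7·x^3 - 2·x^2 + 10·x + 6
  leading term -2·x^4: subtract (-2·x)·g(x) = -2·x^4 - 4·x^3 + 4·x^2 + 4·x, leaving -3·x^3 - 6·x^2 + 6·x + 6
  leading term -3·x^3: subtract (-3)·g(x) = -3·x^3 - 6·x^2 + 6·x + 6, leaving 0
The remainder is 0, so f(x) = g(x) · h(x) with h(x) = 2·x^2 - 2·x - 3. Hence g | f, i.e. f ∈ (g).

Final answer: YES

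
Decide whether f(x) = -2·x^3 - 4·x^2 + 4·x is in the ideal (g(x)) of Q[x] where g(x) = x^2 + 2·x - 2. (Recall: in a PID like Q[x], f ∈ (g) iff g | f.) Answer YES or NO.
YES

In Q[x] the ideal (g) consists of all multiples of g, so f ∈ (g) iff g | f, i.e. iff the remainder of f on division by g is 0. Divide f by g (g is monic, so eliminate the leading term of the running remainder at each step):
  leading term -2·x^3: subtract (-2·x)·g(x) = -2·x^3 - 4·x^2 + 4·x, leaving 0
The remainder is 0, so f(x) = g(x) · h(x) with h(x) = -2·x. Hence g | f, i.e. f ∈ (g).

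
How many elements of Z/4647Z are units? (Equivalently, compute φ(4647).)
An element a ∈ Z/4647Z is a unit iff gcd(a, 4647) = 1, so the number of units is φ(4647). φ is multiplicative, with φ(p^e) = p^e − p^(e−1). Factorise 4647 = 3 · 1549. Then
  φ(4647) = (3 − 1) · (1549 − 1) = 2 · 1548 = 3096.

Final answer: Z/4647Z has φ(4647) = 3096 units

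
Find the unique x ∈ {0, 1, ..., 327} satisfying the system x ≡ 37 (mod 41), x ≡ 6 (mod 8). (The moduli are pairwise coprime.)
The moduli 41, 8 are pairwise coprime, so by the CRT there is a unique solution mod 41·8 = 328.
Solve by successive substitution. Start with x ≡ 37 (mod 41).
  Combine with x ≡ 6 (mod 8): write x = 37 + 41·t and require 37 + 41·t ≡ 6 (mod 8), i.e. 41·t ≡ 6 − 37 ≡ 1 (mod 8). Since 41^(−1) ≡ 1 (mod 8) (41 ≡ 1 (mod 8)), t ≡ 1·1 ≡ 1 (mod 8). So x ≡ 37 + 41·1 = 78 (mod 328).
Unique solution in [0, 328): x = 78.

Final answer: x ≡ 78 (mod 328); the representative in [0, 328) is 78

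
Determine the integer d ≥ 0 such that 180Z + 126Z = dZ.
In the PID Z, (a, b) is generated by gcd(a, b). Compute gcd(180, 126) with the extended Euclidean algorithm, tracking rows (r, s, t) with s·180 + t·126 = r:
  row A: (180, 1, 0)   [1·180 + 0·126 = 180]
  row B: (126, 0, 1)   [0·180 + 1·126 = 126]
  180 = 1·126 + 54   → row C = row A − 1·row B = (54, 1, −1)   [check: 1·180 − 1·126 = 54]
  126 = 2·54 + 18   → row D = row B − 2·row C = (18, −2, 3)   [check: −2·180 + 3·126 = 18]
  54 = 3·18 + 0   → remainder 0, stop. gcd = 18 (last nonzero row D).
So gcd(180, 126) = 18, with Bézout identity −2·180 + 3·126 = 18. Containment (⊇): the Bézout identity exhibits 18 as an element of (180, 126), giving (18) ⊆ (180, 126). Containment (⊆): since 18 | 180 and 18 | 126 (180 = 18·10, 126 = 18·7), every Z-linear combination of 180 and 126 is divisible by 18, so (180, 126) ⊆ (18). Therefore (180, 126) = (18), d = 18.

Final answer: (180, 126) = (18); d = 18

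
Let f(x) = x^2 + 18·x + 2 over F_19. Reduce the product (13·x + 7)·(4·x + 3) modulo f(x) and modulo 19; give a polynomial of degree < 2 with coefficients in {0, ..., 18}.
a · b ≡ 5·x + 12 (mod f(x))

Multiply as integer polynomials: a · b = 52·x^2 + 67·x + 21. Reducing coefficients mod 19: a · b ≡ 14·x^2 + 10·x + 2. Now divide by f(x) = x^2 + 18·x + 2 in F_19[x], eliminating the leading term at each step:
  leading term 14·x^2: subtract (14)·f(x) = 14·x^2 + 5·x + 9, leaving 5·x + 12 (coefficients mod 19)
The degree is now < 2, so this is the remainder. Hence a · b ≡ 5·x + 12 in F_19[x]/(f).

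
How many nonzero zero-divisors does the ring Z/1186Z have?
In Z/1186Z each nonzero element is either a unit (gcd with 1186 is 1) or a zero-divisor (gcd > 1). The number of units is φ(1186): factorise 1186 = 2 · 593, so φ(1186) = (2 − 1) · (593 − 1) = 1 · 592 = 592. The nonzero elements number 1186 − 1 = 1185. Hence the nonzero zero-divisors number 1185 − 592 = 593.

Final answer: Z/1186Z has 593 nonzero zero-divisors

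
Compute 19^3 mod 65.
Use repeated squaring. Binary(3) = 11. Walk through the bits of the exponent 3 left-to-right: at each bit after the leading one, square the running value, then multiply by 19 if the bit is 1 (always reducing mod 65):
  bit 1 = 1 (leading): start with 19.
  bit 2 = 1: square 19^2 = 361 ≡ 36; bit is 1, so multiply 36·19 = 684 ≡ 34 (mod 65).
Final value: 19^3 ≡ 34 (mod 65).

Final answer: 34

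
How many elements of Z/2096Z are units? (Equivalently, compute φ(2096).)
An element a ∈ Z/2096Z is a unit iff gcd(a, 2096) = 1, so the number of units is φ(2096). φ is multiplicative, with φ(p^e) = p^e − p^(e−1). Factorise 2096 = 2^4 · 131. Then
  φ(2096) = (2^4 − 2^3) · (131 − 1) = 8 · 130 = 1040.

Final answer: Z/2096Z has φ(2096) = 1040 units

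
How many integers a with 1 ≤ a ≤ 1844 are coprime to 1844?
The number of a ∈ {1, ..., 1844} with gcd(a, 1844) = 1 is by definition Euler's totient φ(1844). φ is multiplicative, with φ(p^e) = p^e − p^(e−1). Factorise 1844 = 2^2 · 461. Then
  φ(1844) = (2^2 − 2^1) · (461 − 1) = 2 · 460 = 920.
So there are 920 such integers.

Final answer: 920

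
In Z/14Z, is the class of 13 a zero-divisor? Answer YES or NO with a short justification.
NO

gcd(13, 14) = 1, so 13 is a unit in Z/14Z (it has a multiplicative inverse). A unit cannot be a zero-divisor: if 13·b ≡ 0 then multiplying both sides by 13^(−1) gives b ≡ 0. So 13 is not a zero-divisor.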